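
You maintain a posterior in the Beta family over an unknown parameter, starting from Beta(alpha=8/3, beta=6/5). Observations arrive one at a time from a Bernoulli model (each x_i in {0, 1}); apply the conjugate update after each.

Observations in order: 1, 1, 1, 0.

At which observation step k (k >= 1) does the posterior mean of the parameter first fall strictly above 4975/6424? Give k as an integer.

k = 2

obs 1: x=1 → posterior Beta(11/3, 6/5)
obs 2: x=1 → posterior Beta(14/3, 6/5)
obs 3: x=1 → posterior Beta(17/3, 6/5)
obs 4: x=0 → posterior Beta(17/3, 11/5)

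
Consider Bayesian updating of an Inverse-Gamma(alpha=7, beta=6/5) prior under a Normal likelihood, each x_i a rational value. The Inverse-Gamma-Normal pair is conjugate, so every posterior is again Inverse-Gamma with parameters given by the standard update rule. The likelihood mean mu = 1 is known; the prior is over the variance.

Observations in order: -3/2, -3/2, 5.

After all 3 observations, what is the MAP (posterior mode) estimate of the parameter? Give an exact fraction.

309/190

obs 1: x=-3/2 → posterior Inverse-Gamma(15/2, 173/40)
obs 2: x=-3/2 → posterior Inverse-Gamma(8, 149/20)
obs 3: x=5 → posterior Inverse-Gamma(17/2, 309/20)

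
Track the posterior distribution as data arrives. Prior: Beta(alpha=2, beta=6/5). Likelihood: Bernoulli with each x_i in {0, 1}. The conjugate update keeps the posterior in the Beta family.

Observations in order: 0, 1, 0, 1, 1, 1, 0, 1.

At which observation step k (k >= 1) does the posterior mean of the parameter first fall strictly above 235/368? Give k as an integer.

k = 6

obs 1: x=0 → posterior Beta(2, 11/5)
obs 2: x=1 → posterior Beta(3, 11/5)
obs 3: x=0 → posterior Beta(3, 16/5)
obs 4: x=1 → posterior Beta(4, 16/5)
obs 5: x=1 → posterior Beta(5, 16/5)
obs 6: x=1 → posterior Beta(6, 16/5)
obs 7: x=0 → posterior Beta(6, 21/5)
obs 8: x=1 → posterior Beta(7, 21/5)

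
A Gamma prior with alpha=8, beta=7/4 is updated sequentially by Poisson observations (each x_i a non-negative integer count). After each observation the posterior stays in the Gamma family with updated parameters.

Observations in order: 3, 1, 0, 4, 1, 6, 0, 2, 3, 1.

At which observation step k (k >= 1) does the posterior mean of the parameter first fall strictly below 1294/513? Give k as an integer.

obs 1: x=3 → posterior Gamma(11, 11/4)
obs 2: x=1 → posterior Gamma(12, 15/4)
obs 3: x=0 → posterior Gamma(12, 19/4)
obs 4: x=4 → posterior Gamma(16, 23/4)
obs 5: x=1 → posterior Gamma(17, 27/4)
obs 6: x=6 → posterior Gamma(23, 31/4)
obs 7: x=0 → posterior Gamma(23, 35/4)
obs 8: x=2 → posterior Gamma(25, 39/4)
obs 9: x=3 → posterior Gamma(28, 43/4)
obs 10: x=1 → posterior Gamma(29, 47/4)

k = 5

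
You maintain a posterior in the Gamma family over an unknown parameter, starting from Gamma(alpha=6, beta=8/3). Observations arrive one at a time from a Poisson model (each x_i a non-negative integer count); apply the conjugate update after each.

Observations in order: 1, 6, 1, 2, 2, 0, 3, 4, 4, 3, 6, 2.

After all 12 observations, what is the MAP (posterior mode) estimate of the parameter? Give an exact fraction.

117/44

obs 1: x=1 → posterior Gamma(7, 11/3)
obs 2: x=6 → posterior Gamma(13, 14/3)
obs 3: x=1 → posterior Gamma(14, 17/3)
obs 4: x=2 → posterior Gamma(16, 20/3)
obs 5: x=2 → posterior Gamma(18, 23/3)
obs 6: x=0 → posterior Gamma(18, 26/3)
obs 7: x=3 → posterior Gamma(21, 29/3)
obs 8: x=4 → posterior Gamma(25, 32/3)
obs 9: x=4 → posterior Gamma(29, 35/3)
obs 10: x=3 → posterior Gamma(32, 38/3)
obs 11: x=6 → posterior Gamma(38, 41/3)
obs 12: x=2 → posterior Gamma(40, 44/3)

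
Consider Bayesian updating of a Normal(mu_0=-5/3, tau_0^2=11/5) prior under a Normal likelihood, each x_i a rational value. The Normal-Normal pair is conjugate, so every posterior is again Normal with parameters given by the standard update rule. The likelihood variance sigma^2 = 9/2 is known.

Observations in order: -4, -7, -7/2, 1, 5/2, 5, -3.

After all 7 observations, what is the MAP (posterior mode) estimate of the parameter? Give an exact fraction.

obs 1: x=-4 → posterior Normal(-163/67, 99/67)
obs 2: x=-7 → posterior Normal(-317/89, 99/89)
obs 3: x=-7/2 → posterior Normal(-394/111, 33/37)
obs 4: x=1 → posterior Normal(-372/133, 99/133)
obs 5: x=5/2 → posterior Normal(-317/155, 99/155)
obs 6: x=5 → posterior Normal(-69/59, 33/59)
obs 7: x=-3 → posterior Normal(-273/199, 99/199)

-273/199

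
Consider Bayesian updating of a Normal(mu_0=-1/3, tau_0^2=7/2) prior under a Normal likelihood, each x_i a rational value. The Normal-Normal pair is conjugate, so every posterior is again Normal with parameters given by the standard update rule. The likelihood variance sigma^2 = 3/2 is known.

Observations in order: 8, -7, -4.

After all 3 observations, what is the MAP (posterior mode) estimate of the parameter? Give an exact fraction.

obs 1: x=8 → posterior Normal(11/2, 21/20)
obs 2: x=-7 → posterior Normal(6/17, 21/34)
obs 3: x=-4 → posterior Normal(-11/12, 7/16)

-11/12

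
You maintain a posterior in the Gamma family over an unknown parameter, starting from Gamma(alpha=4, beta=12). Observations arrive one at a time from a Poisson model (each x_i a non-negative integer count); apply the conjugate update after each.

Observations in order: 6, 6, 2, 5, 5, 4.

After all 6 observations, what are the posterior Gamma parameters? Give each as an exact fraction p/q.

alpha=32, beta=18

obs 1: x=6 → posterior Gamma(10, 13)
obs 2: x=6 → posterior Gamma(16, 14)
obs 3: x=2 → posterior Gamma(18, 15)
obs 4: x=5 → posterior Gamma(23, 16)
obs 5: x=5 → posterior Gamma(28, 17)
obs 6: x=4 → posterior Gamma(32, 18)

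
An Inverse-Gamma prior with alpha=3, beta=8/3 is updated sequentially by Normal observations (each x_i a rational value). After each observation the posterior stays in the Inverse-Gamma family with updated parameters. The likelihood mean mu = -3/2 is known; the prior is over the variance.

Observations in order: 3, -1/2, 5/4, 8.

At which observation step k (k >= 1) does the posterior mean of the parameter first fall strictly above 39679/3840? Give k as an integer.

obs 1: x=3 → posterior Inverse-Gamma(7/2, 307/24)
obs 2: x=-1/2 → posterior Inverse-Gamma(4, 319/24)
obs 3: x=5/4 → posterior Inverse-Gamma(9/2, 1639/96)
obs 4: x=8 → posterior Inverse-Gamma(5, 5971/96)

k = 4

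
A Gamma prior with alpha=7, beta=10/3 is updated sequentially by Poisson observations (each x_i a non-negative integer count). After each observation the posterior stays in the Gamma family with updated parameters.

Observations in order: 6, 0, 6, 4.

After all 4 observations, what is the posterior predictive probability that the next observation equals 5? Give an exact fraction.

29470864839354695253540575262585913344/277555756156289135105907917022705078125

obs 1: x=6 → posterior Gamma(13, 13/3)
obs 2: x=0 → posterior Gamma(13, 16/3)
obs 3: x=6 → posterior Gamma(19, 19/3)
obs 4: x=4 → posterior Gamma(23, 22/3)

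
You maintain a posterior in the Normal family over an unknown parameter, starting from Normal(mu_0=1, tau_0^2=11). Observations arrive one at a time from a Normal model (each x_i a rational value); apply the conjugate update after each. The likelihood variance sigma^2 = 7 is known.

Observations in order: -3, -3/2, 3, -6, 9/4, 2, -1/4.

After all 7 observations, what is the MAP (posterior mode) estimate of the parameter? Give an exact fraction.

-3/8

obs 1: x=-3 → posterior Normal(-13/9, 77/18)
obs 2: x=-3/2 → posterior Normal(-85/58, 77/29)
obs 3: x=3 → posterior Normal(-19/80, 77/40)
obs 4: x=-6 → posterior Normal(-151/102, 77/51)
obs 5: x=9/4 → posterior Normal(-203/248, 77/62)
obs 6: x=2 → posterior Normal(-115/292, 77/73)
obs 7: x=-1/4 → posterior Normal(-3/8, 11/12)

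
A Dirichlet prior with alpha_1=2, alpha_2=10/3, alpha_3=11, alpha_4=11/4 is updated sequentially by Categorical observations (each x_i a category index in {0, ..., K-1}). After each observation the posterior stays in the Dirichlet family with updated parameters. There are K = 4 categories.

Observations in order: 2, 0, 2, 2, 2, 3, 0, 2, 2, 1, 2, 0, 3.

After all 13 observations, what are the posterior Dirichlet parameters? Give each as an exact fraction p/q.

obs 1: x=2 → posterior Dirichlet(2, 10/3, 12, 11/4)
obs 2: x=0 → posterior Dirichlet(3, 10/3, 12, 11/4)
obs 3: x=2 → posterior Dirichlet(3, 10/3, 13, 11/4)
obs 4: x=2 → posterior Dirichlet(3, 10/3, 14, 11/4)
obs 5: x=2 → posterior Dirichlet(3, 10/3, 15, 11/4)
obs 6: x=3 → posterior Dirichlet(3, 10/3, 15, 15/4)
obs 7: x=0 → posterior Dirichlet(4, 10/3, 15, 15/4)
obs 8: x=2 → posterior Dirichlet(4, 10/3, 16, 15/4)
obs 9: x=2 → posterior Dirichlet(4, 10/3, 17, 15/4)
obs 10: x=1 → posterior Dirichlet(4, 13/3, 17, 15/4)
obs 11: x=2 → posterior Dirichlet(4, 13/3, 18, 15/4)
obs 12: x=0 → posterior Dirichlet(5, 13/3, 18, 15/4)
obs 13: x=3 → posterior Dirichlet(5, 13/3, 18, 19/4)

alpha_1=5, alpha_2=13/3, alpha_3=18, alpha_4=19/4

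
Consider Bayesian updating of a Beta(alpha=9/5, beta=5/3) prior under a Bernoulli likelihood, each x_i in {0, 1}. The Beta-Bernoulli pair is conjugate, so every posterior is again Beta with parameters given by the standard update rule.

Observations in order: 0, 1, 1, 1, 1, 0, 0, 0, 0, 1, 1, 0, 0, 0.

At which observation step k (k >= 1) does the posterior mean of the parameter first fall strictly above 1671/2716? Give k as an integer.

obs 1: x=0 → posterior Beta(9/5, 8/3)
obs 2: x=1 → posterior Beta(14/5, 8/3)
obs 3: x=1 → posterior Beta(19/5, 8/3)
obs 4: x=1 → posterior Beta(24/5, 8/3)
obs 5: x=1 → posterior Beta(29/5, 8/3)
obs 6: x=0 → posterior Beta(29/5, 11/3)
obs 7: x=0 → posterior Beta(29/5, 14/3)
obs 8: x=0 → posterior Beta(29/5, 17/3)
obs 9: x=0 → posterior Beta(29/5, 20/3)
obs 10: x=1 → posterior Beta(34/5, 20/3)
obs 11: x=1 → posterior Beta(39/5, 20/3)
obs 12: x=0 → posterior Beta(39/5, 23/3)
obs 13: x=0 → posterior Beta(39/5, 26/3)
obs 14: x=0 → posterior Beta(39/5, 29/3)

k = 4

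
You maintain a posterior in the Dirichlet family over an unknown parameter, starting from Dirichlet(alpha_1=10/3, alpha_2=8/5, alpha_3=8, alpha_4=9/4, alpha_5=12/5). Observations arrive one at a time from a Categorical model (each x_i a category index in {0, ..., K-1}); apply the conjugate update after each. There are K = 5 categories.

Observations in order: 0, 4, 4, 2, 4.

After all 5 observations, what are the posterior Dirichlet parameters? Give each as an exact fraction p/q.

alpha_1=13/3, alpha_2=8/5, alpha_3=9, alpha_4=9/4, alpha_5=27/5

obs 1: x=0 → posterior Dirichlet(13/3, 8/5, 8, 9/4, 12/5)
obs 2: x=4 → posterior Dirichlet(13/3, 8/5, 8, 9/4, 17/5)
obs 3: x=4 → posterior Dirichlet(13/3, 8/5, 8, 9/4, 22/5)
obs 4: x=2 → posterior Dirichlet(13/3, 8/5, 9, 9/4, 22/5)
obs 5: x=4 → posterior Dirichlet(13/3, 8/5, 9, 9/4, 27/5)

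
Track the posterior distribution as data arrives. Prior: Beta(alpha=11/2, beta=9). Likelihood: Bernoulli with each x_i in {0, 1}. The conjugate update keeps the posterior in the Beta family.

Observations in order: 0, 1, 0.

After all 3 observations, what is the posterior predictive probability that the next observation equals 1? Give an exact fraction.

obs 1: x=0 → posterior Beta(11/2, 10)
obs 2: x=1 → posterior Beta(13/2, 10)
obs 3: x=0 → posterior Beta(13/2, 11)

13/35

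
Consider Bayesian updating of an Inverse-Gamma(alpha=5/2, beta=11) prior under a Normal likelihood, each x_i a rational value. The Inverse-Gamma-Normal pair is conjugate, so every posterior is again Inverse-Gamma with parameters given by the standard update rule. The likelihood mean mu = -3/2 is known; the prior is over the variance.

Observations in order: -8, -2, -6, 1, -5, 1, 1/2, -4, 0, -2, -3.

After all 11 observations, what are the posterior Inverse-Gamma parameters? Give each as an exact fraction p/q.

alpha=8, beta=249/4

obs 1: x=-8 → posterior Inverse-Gamma(3, 257/8)
obs 2: x=-2 → posterior Inverse-Gamma(7/2, 129/4)
obs 3: x=-6 → posterior Inverse-Gamma(4, 339/8)
obs 4: x=1 → posterior Inverse-Gamma(9/2, 91/2)
obs 5: x=-5 → posterior Inverse-Gamma(5, 413/8)
obs 6: x=1 → posterior Inverse-Gamma(11/2, 219/4)
obs 7: x=1/2 → posterior Inverse-Gamma(6, 227/4)
obs 8: x=-4 → posterior Inverse-Gamma(13/2, 479/8)
obs 9: x=0 → posterior Inverse-Gamma(7, 61)
obs 10: x=-2 → posterior Inverse-Gamma(15/2, 489/8)
obs 11: x=-3 → posterior Inverse-Gamma(8, 249/4)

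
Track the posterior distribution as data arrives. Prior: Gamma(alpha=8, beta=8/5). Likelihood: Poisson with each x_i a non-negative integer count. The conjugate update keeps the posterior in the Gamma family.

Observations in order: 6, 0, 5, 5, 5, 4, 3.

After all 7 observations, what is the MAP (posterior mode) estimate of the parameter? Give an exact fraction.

175/43

obs 1: x=6 → posterior Gamma(14, 13/5)
obs 2: x=0 → posterior Gamma(14, 18/5)
obs 3: x=5 → posterior Gamma(19, 23/5)
obs 4: x=5 → posterior Gamma(24, 28/5)
obs 5: x=5 → posterior Gamma(29, 33/5)
obs 6: x=4 → posterior Gamma(33, 38/5)
obs 7: x=3 → posterior Gamma(36, 43/5)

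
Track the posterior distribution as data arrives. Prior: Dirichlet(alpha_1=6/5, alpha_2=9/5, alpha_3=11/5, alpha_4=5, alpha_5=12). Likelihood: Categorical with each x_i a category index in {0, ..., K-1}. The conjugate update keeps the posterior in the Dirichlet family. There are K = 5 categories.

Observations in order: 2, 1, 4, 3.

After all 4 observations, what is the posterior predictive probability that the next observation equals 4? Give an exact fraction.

65/131

obs 1: x=2 → posterior Dirichlet(6/5, 9/5, 16/5, 5, 12)
obs 2: x=1 → posterior Dirichlet(6/5, 14/5, 16/5, 5, 12)
obs 3: x=4 → posterior Dirichlet(6/5, 14/5, 16/5, 5, 13)
obs 4: x=3 → posterior Dirichlet(6/5, 14/5, 16/5, 6, 13)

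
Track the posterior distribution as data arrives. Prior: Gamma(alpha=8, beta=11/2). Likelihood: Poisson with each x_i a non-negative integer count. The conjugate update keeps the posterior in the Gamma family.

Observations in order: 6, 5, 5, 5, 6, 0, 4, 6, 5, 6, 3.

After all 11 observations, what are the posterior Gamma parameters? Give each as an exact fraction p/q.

alpha=59, beta=33/2

obs 1: x=6 → posterior Gamma(14, 13/2)
obs 2: x=5 → posterior Gamma(19, 15/2)
obs 3: x=5 → posterior Gamma(24, 17/2)
obs 4: x=5 → posterior Gamma(29, 19/2)
obs 5: x=6 → posterior Gamma(35, 21/2)
obs 6: x=0 → posterior Gamma(35, 23/2)
obs 7: x=4 → posterior Gamma(39, 25/2)
obs 8: x=6 → posterior Gamma(45, 27/2)
obs 9: x=5 → posterior Gamma(50, 29/2)
obs 10: x=6 → posterior Gamma(56, 31/2)
obs 11: x=3 → posterior Gamma(59, 33/2)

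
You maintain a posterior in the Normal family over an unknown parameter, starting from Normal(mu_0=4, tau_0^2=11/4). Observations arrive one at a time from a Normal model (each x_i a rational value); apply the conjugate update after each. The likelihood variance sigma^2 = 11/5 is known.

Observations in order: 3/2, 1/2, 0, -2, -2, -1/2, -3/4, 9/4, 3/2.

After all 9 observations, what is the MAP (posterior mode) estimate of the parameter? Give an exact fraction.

obs 1: x=3/2 → posterior Normal(47/18, 11/9)
obs 2: x=1/2 → posterior Normal(13/7, 11/14)
obs 3: x=0 → posterior Normal(26/19, 11/19)
obs 4: x=-2 → posterior Normal(2/3, 11/24)
obs 5: x=-2 → posterior Normal(6/29, 11/29)
obs 6: x=-1/2 → posterior Normal(7/68, 11/34)
obs 7: x=-3/4 → posterior Normal(-1/156, 11/39)
obs 8: x=9/4 → posterior Normal(1/4, 1/4)
obs 9: x=3/2 → posterior Normal(37/98, 11/49)

37/98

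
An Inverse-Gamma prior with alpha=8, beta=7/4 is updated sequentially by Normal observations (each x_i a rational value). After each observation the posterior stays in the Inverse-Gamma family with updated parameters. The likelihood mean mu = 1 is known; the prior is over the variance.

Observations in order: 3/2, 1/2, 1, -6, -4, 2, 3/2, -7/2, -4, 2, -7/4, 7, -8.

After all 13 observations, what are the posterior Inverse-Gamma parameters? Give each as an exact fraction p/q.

obs 1: x=3/2 → posterior Inverse-Gamma(17/2, 15/8)
obs 2: x=1/2 → posterior Inverse-Gamma(9, 2)
obs 3: x=1 → posterior Inverse-Gamma(19/2, 2)
obs 4: x=-6 → posterior Inverse-Gamma(10, 53/2)
obs 5: x=-4 → posterior Inverse-Gamma(21/2, 39)
obs 6: x=2 → posterior Inverse-Gamma(11, 79/2)
obs 7: x=3/2 → posterior Inverse-Gamma(23/2, 317/8)
obs 8: x=-7/2 → posterior Inverse-Gamma(12, 199/4)
obs 9: x=-4 → posterior Inverse-Gamma(25/2, 249/4)
obs 10: x=2 → posterior Inverse-Gamma(13, 251/4)
obs 11: x=-7/4 → posterior Inverse-Gamma(27/2, 2129/32)
obs 12: x=7 → posterior Inverse-Gamma(14, 2705/32)
obs 13: x=-8 → posterior Inverse-Gamma(29/2, 4001/32)

alpha=29/2, beta=4001/32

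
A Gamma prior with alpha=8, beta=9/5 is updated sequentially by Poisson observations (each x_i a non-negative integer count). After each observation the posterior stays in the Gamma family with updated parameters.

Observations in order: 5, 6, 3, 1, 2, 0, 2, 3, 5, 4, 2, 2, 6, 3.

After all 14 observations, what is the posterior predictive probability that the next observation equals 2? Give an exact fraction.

8180276391815390655199238377187182313087781797040078489344263817954461774832633932333440385158586601225/40742854376478456273444554097897876537420211974312696107914141837208797360014102325328686449912937709568

obs 1: x=5 → posterior Gamma(13, 14/5)
obs 2: x=6 → posterior Gamma(19, 19/5)
obs 3: x=3 → posterior Gamma(22, 24/5)
obs 4: x=1 → posterior Gamma(23, 29/5)
obs 5: x=2 → posterior Gamma(25, 34/5)
obs 6: x=0 → posterior Gamma(25, 39/5)
obs 7: x=2 → posterior Gamma(27, 44/5)
obs 8: x=3 → posterior Gamma(30, 49/5)
obs 9: x=5 → posterior Gamma(35, 54/5)
obs 10: x=4 → posterior Gamma(39, 59/5)
obs 11: x=2 → posterior Gamma(41, 64/5)
obs 12: x=2 → posterior Gamma(43, 69/5)
obs 13: x=6 → posterior Gamma(49, 74/5)
obs 14: x=3 → posterior Gamma(52, 79/5)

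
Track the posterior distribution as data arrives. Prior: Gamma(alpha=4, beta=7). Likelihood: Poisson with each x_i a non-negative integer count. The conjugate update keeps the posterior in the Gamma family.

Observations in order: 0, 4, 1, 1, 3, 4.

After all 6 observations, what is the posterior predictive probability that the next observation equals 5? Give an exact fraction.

obs 1: x=0 → posterior Gamma(4, 8)
obs 2: x=4 → posterior Gamma(8, 9)
obs 3: x=1 → posterior Gamma(9, 10)
obs 4: x=1 → posterior Gamma(10, 11)
obs 5: x=3 → posterior Gamma(13, 12)
obs 6: x=4 → posterior Gamma(17, 13)

25146759077641549371231/2342711151907974443696128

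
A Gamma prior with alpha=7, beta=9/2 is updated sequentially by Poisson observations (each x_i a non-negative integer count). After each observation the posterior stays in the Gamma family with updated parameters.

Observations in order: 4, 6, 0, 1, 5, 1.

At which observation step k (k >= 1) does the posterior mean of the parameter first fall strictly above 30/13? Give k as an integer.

k = 2

obs 1: x=4 → posterior Gamma(11, 11/2)
obs 2: x=6 → posterior Gamma(17, 13/2)
obs 3: x=0 → posterior Gamma(17, 15/2)
obs 4: x=1 → posterior Gamma(18, 17/2)
obs 5: x=5 → posterior Gamma(23, 19/2)
obs 6: x=1 → posterior Gamma(24, 21/2)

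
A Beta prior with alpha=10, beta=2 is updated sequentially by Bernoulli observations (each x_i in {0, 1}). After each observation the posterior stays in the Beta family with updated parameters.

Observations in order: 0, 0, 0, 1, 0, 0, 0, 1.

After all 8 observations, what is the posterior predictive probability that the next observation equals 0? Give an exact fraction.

2/5

obs 1: x=0 → posterior Beta(10, 3)
obs 2: x=0 → posterior Beta(10, 4)
obs 3: x=0 → posterior Beta(10, 5)
obs 4: x=1 → posterior Beta(11, 5)
obs 5: x=0 → posterior Beta(11, 6)
obs 6: x=0 → posterior Beta(11, 7)
obs 7: x=0 → posterior Beta(11, 8)
obs 8: x=1 → posterior Beta(12, 8)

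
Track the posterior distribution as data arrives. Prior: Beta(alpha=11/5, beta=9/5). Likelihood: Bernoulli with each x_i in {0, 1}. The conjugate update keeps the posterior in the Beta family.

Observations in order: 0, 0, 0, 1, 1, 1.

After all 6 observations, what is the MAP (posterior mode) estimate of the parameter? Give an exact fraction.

21/40

obs 1: x=0 → posterior Beta(11/5, 14/5)
obs 2: x=0 → posterior Beta(11/5, 19/5)
obs 3: x=0 → posterior Beta(11/5, 24/5)
obs 4: x=1 → posterior Beta(16/5, 24/5)
obs 5: x=1 → posterior Beta(21/5, 24/5)
obs 6: x=1 → posterior Beta(26/5, 24/5)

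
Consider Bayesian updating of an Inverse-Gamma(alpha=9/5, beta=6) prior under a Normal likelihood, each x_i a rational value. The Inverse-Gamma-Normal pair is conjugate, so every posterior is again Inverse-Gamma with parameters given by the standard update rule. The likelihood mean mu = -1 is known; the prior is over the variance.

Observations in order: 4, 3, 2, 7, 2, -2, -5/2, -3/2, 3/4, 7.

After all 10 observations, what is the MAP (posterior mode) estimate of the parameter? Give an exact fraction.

obs 1: x=4 → posterior Inverse-Gamma(23/10, 37/2)
obs 2: x=3 → posterior Inverse-Gamma(14/5, 53/2)
obs 3: x=2 → posterior Inverse-Gamma(33/10, 31)
obs 4: x=7 → posterior Inverse-Gamma(19/5, 63)
obs 5: x=2 → posterior Inverse-Gamma(43/10, 135/2)
obs 6: x=-2 → posterior Inverse-Gamma(24/5, 68)
obs 7: x=-5/2 → posterior Inverse-Gamma(53/10, 553/8)
obs 8: x=-3/2 → posterior Inverse-Gamma(29/5, 277/4)
obs 9: x=3/4 → posterior Inverse-Gamma(63/10, 2265/32)
obs 10: x=7 → posterior Inverse-Gamma(34/5, 3289/32)

1265/96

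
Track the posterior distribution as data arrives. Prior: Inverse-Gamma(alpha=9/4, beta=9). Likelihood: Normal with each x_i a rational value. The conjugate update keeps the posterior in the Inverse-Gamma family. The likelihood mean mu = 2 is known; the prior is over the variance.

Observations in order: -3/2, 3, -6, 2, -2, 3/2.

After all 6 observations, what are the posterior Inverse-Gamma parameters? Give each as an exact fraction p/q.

alpha=21/4, beta=223/4

obs 1: x=-3/2 → posterior Inverse-Gamma(11/4, 121/8)
obs 2: x=3 → posterior Inverse-Gamma(13/4, 125/8)
obs 3: x=-6 → posterior Inverse-Gamma(15/4, 381/8)
obs 4: x=2 → posterior Inverse-Gamma(17/4, 381/8)
obs 5: x=-2 → posterior Inverse-Gamma(19/4, 445/8)
obs 6: x=3/2 → posterior Inverse-Gamma(21/4, 223/4)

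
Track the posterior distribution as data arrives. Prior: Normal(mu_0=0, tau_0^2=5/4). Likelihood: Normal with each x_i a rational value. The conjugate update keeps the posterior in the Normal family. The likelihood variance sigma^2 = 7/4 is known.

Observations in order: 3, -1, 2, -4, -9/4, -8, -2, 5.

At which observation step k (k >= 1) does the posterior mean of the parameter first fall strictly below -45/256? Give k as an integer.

obs 1: x=3 → posterior Normal(5/4, 35/48)
obs 2: x=-1 → posterior Normal(10/17, 35/68)
obs 3: x=2 → posterior Normal(10/11, 35/88)
obs 4: x=-4 → posterior Normal(0, 35/108)
obs 5: x=-9/4 → posterior Normal(-45/128, 35/128)
obs 6: x=-8 → posterior Normal(-205/148, 35/148)
obs 7: x=-2 → posterior Normal(-35/24, 5/24)
obs 8: x=5 → posterior Normal(-145/188, 35/188)

k = 5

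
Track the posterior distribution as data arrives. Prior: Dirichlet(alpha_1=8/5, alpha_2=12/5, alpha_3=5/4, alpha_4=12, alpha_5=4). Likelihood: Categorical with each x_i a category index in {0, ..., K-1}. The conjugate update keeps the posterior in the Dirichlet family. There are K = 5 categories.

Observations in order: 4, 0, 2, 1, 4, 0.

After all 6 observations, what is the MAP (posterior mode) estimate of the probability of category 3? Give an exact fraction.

44/89

obs 1: x=4 → posterior Dirichlet(8/5, 12/5, 5/4, 12, 5)
obs 2: x=0 → posterior Dirichlet(13/5, 12/5, 5/4, 12, 5)
obs 3: x=2 → posterior Dirichlet(13/5, 12/5, 9/4, 12, 5)
obs 4: x=1 → posterior Dirichlet(13/5, 17/5, 9/4, 12, 5)
obs 5: x=4 → posterior Dirichlet(13/5, 17/5, 9/4, 12, 6)
obs 6: x=0 → posterior Dirichlet(18/5, 17/5, 9/4, 12, 6)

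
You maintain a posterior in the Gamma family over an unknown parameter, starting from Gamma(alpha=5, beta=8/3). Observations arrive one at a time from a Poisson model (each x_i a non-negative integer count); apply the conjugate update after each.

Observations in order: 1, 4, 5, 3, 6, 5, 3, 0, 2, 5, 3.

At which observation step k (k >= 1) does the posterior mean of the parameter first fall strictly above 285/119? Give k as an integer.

k = 3

obs 1: x=1 → posterior Gamma(6, 11/3)
obs 2: x=4 → posterior Gamma(10, 14/3)
obs 3: x=5 → posterior Gamma(15, 17/3)
obs 4: x=3 → posterior Gamma(18, 20/3)
obs 5: x=6 → posterior Gamma(24, 23/3)
obs 6: x=5 → posterior Gamma(29, 26/3)
obs 7: x=3 → posterior Gamma(32, 29/3)
obs 8: x=0 → posterior Gamma(32, 32/3)
obs 9: x=2 → posterior Gamma(34, 35/3)
obs 10: x=5 → posterior Gamma(39, 38/3)
obs 11: x=3 → posterior Gamma(42, 41/3)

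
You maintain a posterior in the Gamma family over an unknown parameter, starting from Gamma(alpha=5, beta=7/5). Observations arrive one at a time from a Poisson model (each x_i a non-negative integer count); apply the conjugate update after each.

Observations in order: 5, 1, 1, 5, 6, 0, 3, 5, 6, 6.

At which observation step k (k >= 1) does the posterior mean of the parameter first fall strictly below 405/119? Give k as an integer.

obs 1: x=5 → posterior Gamma(10, 12/5)
obs 2: x=1 → posterior Gamma(11, 17/5)
obs 3: x=1 → posterior Gamma(12, 22/5)
obs 4: x=5 → posterior Gamma(17, 27/5)
obs 5: x=6 → posterior Gamma(23, 32/5)
obs 6: x=0 → posterior Gamma(23, 37/5)
obs 7: x=3 → posterior Gamma(26, 42/5)
obs 8: x=5 → posterior Gamma(31, 47/5)
obs 9: x=6 → posterior Gamma(37, 52/5)
obs 10: x=6 → posterior Gamma(43, 57/5)

k = 2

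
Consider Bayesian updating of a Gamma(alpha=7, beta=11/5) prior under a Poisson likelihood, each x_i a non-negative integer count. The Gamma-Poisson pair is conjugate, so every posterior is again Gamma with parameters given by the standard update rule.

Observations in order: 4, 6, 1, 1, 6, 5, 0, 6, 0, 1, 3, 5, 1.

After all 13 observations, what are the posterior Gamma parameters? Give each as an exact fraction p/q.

alpha=46, beta=76/5

obs 1: x=4 → posterior Gamma(11, 16/5)
obs 2: x=6 → posterior Gamma(17, 21/5)
obs 3: x=1 → posterior Gamma(18, 26/5)
obs 4: x=1 → posterior Gamma(19, 31/5)
obs 5: x=6 → posterior Gamma(25, 36/5)
obs 6: x=5 → posterior Gamma(30, 41/5)
obs 7: x=0 → posterior Gamma(30, 46/5)
obs 8: x=6 → posterior Gamma(36, 51/5)
obs 9: x=0 → posterior Gamma(36, 56/5)
obs 10: x=1 → posterior Gamma(37, 61/5)
obs 11: x=3 → posterior Gamma(40, 66/5)
obs 12: x=5 → posterior Gamma(45, 71/5)
obs 13: x=1 → posterior Gamma(46, 76/5)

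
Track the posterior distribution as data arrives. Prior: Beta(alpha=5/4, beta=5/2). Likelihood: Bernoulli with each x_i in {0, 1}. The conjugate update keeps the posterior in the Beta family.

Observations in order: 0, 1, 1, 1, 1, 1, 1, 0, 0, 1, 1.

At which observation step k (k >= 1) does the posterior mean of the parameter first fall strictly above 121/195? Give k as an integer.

k = 6

obs 1: x=0 → posterior Beta(5/4, 7/2)
obs 2: x=1 → posterior Beta(9/4, 7/2)
obs 3: x=1 → posterior Beta(13/4, 7/2)
obs 4: x=1 → posterior Beta(17/4, 7/2)
obs 5: x=1 → posterior Beta(21/4, 7/2)
obs 6: x=1 → posterior Beta(25/4, 7/2)
obs 7: x=1 → posterior Beta(29/4, 7/2)
obs 8: x=0 → posterior Beta(29/4, 9/2)
obs 9: x=0 → posterior Beta(29/4, 11/2)
obs 10: x=1 → posterior Beta(33/4, 11/2)
obs 11: x=1 → posterior Beta(37/4, 11/2)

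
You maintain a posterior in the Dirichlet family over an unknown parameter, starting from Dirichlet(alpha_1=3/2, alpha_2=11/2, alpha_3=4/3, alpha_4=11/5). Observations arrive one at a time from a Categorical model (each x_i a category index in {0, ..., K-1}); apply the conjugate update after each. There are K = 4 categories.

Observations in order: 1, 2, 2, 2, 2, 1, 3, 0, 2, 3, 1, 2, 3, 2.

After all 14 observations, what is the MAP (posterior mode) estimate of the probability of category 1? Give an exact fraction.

225/616

obs 1: x=1 → posterior Dirichlet(3/2, 13/2, 4/3, 11/5)
obs 2: x=2 → posterior Dirichlet(3/2, 13/2, 7/3, 11/5)
obs 3: x=2 → posterior Dirichlet(3/2, 13/2, 10/3, 11/5)
obs 4: x=2 → posterior Dirichlet(3/2, 13/2, 13/3, 11/5)
obs 5: x=2 → posterior Dirichlet(3/2, 13/2, 16/3, 11/5)
obs 6: x=1 → posterior Dirichlet(3/2, 15/2, 16/3, 11/5)
obs 7: x=3 → posterior Dirichlet(3/2, 15/2, 16/3, 16/5)
obs 8: x=0 → posterior Dirichlet(5/2, 15/2, 16/3, 16/5)
obs 9: x=2 → posterior Dirichlet(5/2, 15/2, 19/3, 16/5)
obs 10: x=3 → posterior Dirichlet(5/2, 15/2, 19/3, 21/5)
obs 11: x=1 → posterior Dirichlet(5/2, 17/2, 19/3, 21/5)
obs 12: x=2 → posterior Dirichlet(5/2, 17/2, 22/3, 21/5)
obs 13: x=3 → posterior Dirichlet(5/2, 17/2, 22/3, 26/5)
obs 14: x=2 → posterior Dirichlet(5/2, 17/2, 25/3, 26/5)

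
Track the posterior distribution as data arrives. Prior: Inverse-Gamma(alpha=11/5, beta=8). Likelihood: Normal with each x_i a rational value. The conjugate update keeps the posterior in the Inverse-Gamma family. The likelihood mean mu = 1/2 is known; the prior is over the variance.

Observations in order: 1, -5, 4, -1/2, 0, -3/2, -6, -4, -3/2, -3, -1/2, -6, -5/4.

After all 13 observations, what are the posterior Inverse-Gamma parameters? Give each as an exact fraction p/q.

alpha=87/10, beta=3025/32

obs 1: x=1 → posterior Inverse-Gamma(27/10, 65/8)
obs 2: x=-5 → posterior Inverse-Gamma(16/5, 93/4)
obs 3: x=4 → posterior Inverse-Gamma(37/10, 235/8)
obs 4: x=-1/2 → posterior Inverse-Gamma(21/5, 239/8)
obs 5: x=0 → posterior Inverse-Gamma(47/10, 30)
obs 6: x=-3/2 → posterior Inverse-Gamma(26/5, 32)
obs 7: x=-6 → posterior Inverse-Gamma(57/10, 425/8)
obs 8: x=-4 → posterior Inverse-Gamma(31/5, 253/4)
obs 9: x=-3/2 → posterior Inverse-Gamma(67/10, 261/4)
obs 10: x=-3 → posterior Inverse-Gamma(36/5, 571/8)
obs 11: x=-1/2 → posterior Inverse-Gamma(77/10, 575/8)
obs 12: x=-6 → posterior Inverse-Gamma(41/5, 93)
obs 13: x=-5/4 → posterior Inverse-Gamma(87/10, 3025/32)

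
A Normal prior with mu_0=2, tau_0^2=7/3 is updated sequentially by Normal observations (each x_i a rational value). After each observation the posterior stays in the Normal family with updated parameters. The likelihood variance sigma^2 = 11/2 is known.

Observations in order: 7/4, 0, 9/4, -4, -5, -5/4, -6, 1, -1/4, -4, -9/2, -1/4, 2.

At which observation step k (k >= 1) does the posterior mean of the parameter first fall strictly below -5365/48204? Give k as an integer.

obs 1: x=7/4 → posterior Normal(181/94, 77/47)
obs 2: x=0 → posterior Normal(181/122, 77/61)
obs 3: x=9/4 → posterior Normal(122/75, 77/75)
obs 4: x=-4 → posterior Normal(66/89, 77/89)
obs 5: x=-5 → posterior Normal(-4/103, 77/103)
obs 6: x=-5/4 → posterior Normal(-43/234, 77/117)
obs 7: x=-6 → posterior Normal(-211/262, 77/131)
obs 8: x=1 → posterior Normal(-183/290, 77/145)
obs 9: x=-1/4 → posterior Normal(-95/159, 77/159)
obs 10: x=-4 → posterior Normal(-151/173, 77/173)
obs 11: x=-9/2 → posterior Normal(-214/187, 7/17)
obs 12: x=-1/4 → posterior Normal(-145/134, 77/201)
obs 13: x=2 → posterior Normal(-379/430, 77/215)

k = 6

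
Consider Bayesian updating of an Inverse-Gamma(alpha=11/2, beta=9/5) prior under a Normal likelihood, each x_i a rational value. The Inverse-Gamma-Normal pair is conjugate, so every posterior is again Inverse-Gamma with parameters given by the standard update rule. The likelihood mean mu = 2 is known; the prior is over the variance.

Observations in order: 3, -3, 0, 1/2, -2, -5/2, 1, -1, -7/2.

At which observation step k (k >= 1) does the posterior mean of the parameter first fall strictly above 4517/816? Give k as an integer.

k = 9

obs 1: x=3 → posterior Inverse-Gamma(6, 23/10)
obs 2: x=-3 → posterior Inverse-Gamma(13/2, 74/5)
obs 3: x=0 → posterior Inverse-Gamma(7, 84/5)
obs 4: x=1/2 → posterior Inverse-Gamma(15/2, 717/40)
obs 5: x=-2 → posterior Inverse-Gamma(8, 1037/40)
obs 6: x=-5/2 → posterior Inverse-Gamma(17/2, 721/20)
obs 7: x=1 → posterior Inverse-Gamma(9, 731/20)
obs 8: x=-1 → posterior Inverse-Gamma(19/2, 821/20)
obs 9: x=-7/2 → posterior Inverse-Gamma(10, 2247/40)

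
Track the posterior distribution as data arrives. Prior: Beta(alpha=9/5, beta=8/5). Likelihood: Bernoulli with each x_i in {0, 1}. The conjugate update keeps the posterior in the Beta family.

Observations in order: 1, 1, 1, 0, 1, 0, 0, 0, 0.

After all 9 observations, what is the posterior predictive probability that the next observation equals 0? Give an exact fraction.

33/62

obs 1: x=1 → posterior Beta(14/5, 8/5)
obs 2: x=1 → posterior Beta(19/5, 8/5)
obs 3: x=1 → posterior Beta(24/5, 8/5)
obs 4: x=0 → posterior Beta(24/5, 13/5)
obs 5: x=1 → posterior Beta(29/5, 13/5)
obs 6: x=0 → posterior Beta(29/5, 18/5)
obs 7: x=0 → posterior Beta(29/5, 23/5)
obs 8: x=0 → posterior Beta(29/5, 28/5)
obs 9: x=0 → posterior Beta(29/5, 33/5)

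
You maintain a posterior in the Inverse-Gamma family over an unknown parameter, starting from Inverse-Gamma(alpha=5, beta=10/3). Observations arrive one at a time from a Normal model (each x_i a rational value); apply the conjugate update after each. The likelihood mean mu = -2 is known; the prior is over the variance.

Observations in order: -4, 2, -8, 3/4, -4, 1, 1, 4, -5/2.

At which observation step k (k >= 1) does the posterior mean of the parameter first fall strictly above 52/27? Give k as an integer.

obs 1: x=-4 → posterior Inverse-Gamma(11/2, 16/3)
obs 2: x=2 → posterior Inverse-Gamma(6, 40/3)
obs 3: x=-8 → posterior Inverse-Gamma(13/2, 94/3)
obs 4: x=3/4 → posterior Inverse-Gamma(7, 3371/96)
obs 5: x=-4 → posterior Inverse-Gamma(15/2, 3563/96)
obs 6: x=1 → posterior Inverse-Gamma(8, 3995/96)
obs 7: x=1 → posterior Inverse-Gamma(17/2, 4427/96)
obs 8: x=4 → posterior Inverse-Gamma(9, 6155/96)
obs 9: x=-5/2 → posterior Inverse-Gamma(19/2, 6167/96)

k = 2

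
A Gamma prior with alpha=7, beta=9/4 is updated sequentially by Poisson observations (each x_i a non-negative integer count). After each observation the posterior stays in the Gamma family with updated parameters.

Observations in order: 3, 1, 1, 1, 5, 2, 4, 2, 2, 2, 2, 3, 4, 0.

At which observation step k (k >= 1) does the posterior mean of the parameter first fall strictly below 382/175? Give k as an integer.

k = 4

obs 1: x=3 → posterior Gamma(10, 13/4)
obs 2: x=1 → posterior Gamma(11, 17/4)
obs 3: x=1 → posterior Gamma(12, 21/4)
obs 4: x=1 → posterior Gamma(13, 25/4)
obs 5: x=5 → posterior Gamma(18, 29/4)
obs 6: x=2 → posterior Gamma(20, 33/4)
obs 7: x=4 → posterior Gamma(24, 37/4)
obs 8: x=2 → posterior Gamma(26, 41/4)
obs 9: x=2 → posterior Gamma(28, 45/4)
obs 10: x=2 → posterior Gamma(30, 49/4)
obs 11: x=2 → posterior Gamma(32, 53/4)
obs 12: x=3 → posterior Gamma(35, 57/4)
obs 13: x=4 → posterior Gamma(39, 61/4)
obs 14: x=0 → posterior Gamma(39, 65/4)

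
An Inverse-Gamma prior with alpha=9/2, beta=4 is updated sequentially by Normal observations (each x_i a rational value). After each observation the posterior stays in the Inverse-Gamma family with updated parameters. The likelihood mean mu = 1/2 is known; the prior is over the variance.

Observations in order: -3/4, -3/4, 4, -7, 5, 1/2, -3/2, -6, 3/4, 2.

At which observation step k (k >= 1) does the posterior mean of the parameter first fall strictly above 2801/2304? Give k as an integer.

obs 1: x=-3/4 → posterior Inverse-Gamma(5, 153/32)
obs 2: x=-3/4 → posterior Inverse-Gamma(11/2, 89/16)
obs 3: x=4 → posterior Inverse-Gamma(6, 187/16)
obs 4: x=-7 → posterior Inverse-Gamma(13/2, 637/16)
obs 5: x=5 → posterior Inverse-Gamma(7, 799/16)
obs 6: x=1/2 → posterior Inverse-Gamma(15/2, 799/16)
obs 7: x=-3/2 → posterior Inverse-Gamma(8, 831/16)
obs 8: x=-6 → posterior Inverse-Gamma(17/2, 1169/16)
obs 9: x=3/4 → posterior Inverse-Gamma(9, 2339/32)
obs 10: x=2 → posterior Inverse-Gamma(19/2, 2375/32)

k = 2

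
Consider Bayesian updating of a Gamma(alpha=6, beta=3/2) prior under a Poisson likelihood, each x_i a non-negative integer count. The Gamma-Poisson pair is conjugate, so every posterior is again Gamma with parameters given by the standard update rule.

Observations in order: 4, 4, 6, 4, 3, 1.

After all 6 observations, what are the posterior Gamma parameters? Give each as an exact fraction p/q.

alpha=28, beta=15/2

obs 1: x=4 → posterior Gamma(10, 5/2)
obs 2: x=4 → posterior Gamma(14, 7/2)
obs 3: x=6 → posterior Gamma(20, 9/2)
obs 4: x=4 → posterior Gamma(24, 11/2)
obs 5: x=3 → posterior Gamma(27, 13/2)
obs 6: x=1 → posterior Gamma(28, 15/2)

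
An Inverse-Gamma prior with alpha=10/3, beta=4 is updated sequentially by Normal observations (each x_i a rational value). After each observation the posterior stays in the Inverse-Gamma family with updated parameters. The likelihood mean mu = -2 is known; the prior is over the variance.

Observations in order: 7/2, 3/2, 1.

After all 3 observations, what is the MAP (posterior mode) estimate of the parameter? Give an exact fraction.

obs 1: x=7/2 → posterior Inverse-Gamma(23/6, 153/8)
obs 2: x=3/2 → posterior Inverse-Gamma(13/3, 101/4)
obs 3: x=1 → posterior Inverse-Gamma(29/6, 119/4)

51/10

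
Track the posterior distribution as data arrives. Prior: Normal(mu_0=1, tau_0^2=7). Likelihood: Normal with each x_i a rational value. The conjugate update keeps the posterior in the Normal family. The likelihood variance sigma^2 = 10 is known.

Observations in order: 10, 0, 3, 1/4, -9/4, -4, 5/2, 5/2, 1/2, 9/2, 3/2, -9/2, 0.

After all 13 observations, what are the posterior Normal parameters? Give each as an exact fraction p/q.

obs 1: x=10 → posterior Normal(80/17, 70/17)
obs 2: x=0 → posterior Normal(10/3, 35/12)
obs 3: x=3 → posterior Normal(101/31, 70/31)
obs 4: x=1/4 → posterior Normal(411/152, 35/19)
obs 5: x=-9/4 → posterior Normal(29/15, 14/9)
obs 6: x=-4 → posterior Normal(59/52, 35/26)
obs 7: x=5/2 → posterior Normal(153/118, 70/59)
obs 8: x=5/2 → posterior Normal(47/33, 35/33)
obs 9: x=1/2 → posterior Normal(195/146, 70/73)
obs 10: x=9/2 → posterior Normal(129/80, 7/8)
obs 11: x=3/2 → posterior Normal(93/58, 70/87)
obs 12: x=-9/2 → posterior Normal(54/47, 35/47)
obs 13: x=0 → posterior Normal(108/101, 70/101)

mu_0=108/101, tau_0^2=70/101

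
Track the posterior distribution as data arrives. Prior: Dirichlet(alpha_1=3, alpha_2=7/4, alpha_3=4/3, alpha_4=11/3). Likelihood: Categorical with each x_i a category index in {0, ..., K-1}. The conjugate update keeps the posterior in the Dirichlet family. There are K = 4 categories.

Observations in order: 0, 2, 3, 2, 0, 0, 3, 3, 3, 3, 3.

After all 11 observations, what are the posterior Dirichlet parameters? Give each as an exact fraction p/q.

alpha_1=6, alpha_2=7/4, alpha_3=10/3, alpha_4=29/3

obs 1: x=0 → posterior Dirichlet(4, 7/4, 4/3, 11/3)
obs 2: x=2 → posterior Dirichlet(4, 7/4, 7/3, 11/3)
obs 3: x=3 → posterior Dirichlet(4, 7/4, 7/3, 14/3)
obs 4: x=2 → posterior Dirichlet(4, 7/4, 10/3, 14/3)
obs 5: x=0 → posterior Dirichlet(5, 7/4, 10/3, 14/3)
obs 6: x=0 → posterior Dirichlet(6, 7/4, 10/3, 14/3)
obs 7: x=3 → posterior Dirichlet(6, 7/4, 10/3, 17/3)
obs 8: x=3 → posterior Dirichlet(6, 7/4, 10/3, 20/3)
obs 9: x=3 → posterior Dirichlet(6, 7/4, 10/3, 23/3)
obs 10: x=3 → posterior Dirichlet(6, 7/4, 10/3, 26/3)
obs 11: x=3 → posterior Dirichlet(6, 7/4, 10/3, 29/3)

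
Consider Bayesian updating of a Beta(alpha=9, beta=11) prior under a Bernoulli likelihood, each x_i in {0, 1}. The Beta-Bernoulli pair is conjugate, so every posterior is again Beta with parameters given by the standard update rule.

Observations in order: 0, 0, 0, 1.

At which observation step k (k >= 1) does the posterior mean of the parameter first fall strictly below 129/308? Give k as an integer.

obs 1: x=0 → posterior Beta(9, 12)
obs 2: x=0 → posterior Beta(9, 13)
obs 3: x=0 → posterior Beta(9, 14)
obs 4: x=1 → posterior Beta(10, 14)

k = 2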